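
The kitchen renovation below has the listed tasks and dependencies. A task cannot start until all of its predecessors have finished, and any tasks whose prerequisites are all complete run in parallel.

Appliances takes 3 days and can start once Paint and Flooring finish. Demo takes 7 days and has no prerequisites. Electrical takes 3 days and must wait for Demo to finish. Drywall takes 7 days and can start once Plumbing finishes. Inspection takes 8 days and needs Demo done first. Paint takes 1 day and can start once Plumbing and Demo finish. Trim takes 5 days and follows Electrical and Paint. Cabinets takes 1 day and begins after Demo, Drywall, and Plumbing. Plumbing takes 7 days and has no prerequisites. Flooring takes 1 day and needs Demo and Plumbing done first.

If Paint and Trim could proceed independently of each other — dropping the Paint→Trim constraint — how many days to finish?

Before: longest chain Demo→Electrical→Trim = 7+3+5 = 15, finish 15.
Dropping Paint→Trim doesn't change Trim's earliest start (10); another predecessor still binds.
New critical path: Demo→Electrical→Trim = 7+3+5 = 15 ⇒ 15 days.

15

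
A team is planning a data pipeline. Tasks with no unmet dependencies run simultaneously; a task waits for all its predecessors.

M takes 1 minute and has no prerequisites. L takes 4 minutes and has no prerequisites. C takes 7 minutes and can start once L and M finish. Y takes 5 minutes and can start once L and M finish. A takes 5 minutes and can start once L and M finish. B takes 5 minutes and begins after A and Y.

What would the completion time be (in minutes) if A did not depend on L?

With the dependency in place, L→Y→B = 4+5+5 = 14 sets the finish at 14 minutes.
Without L→A, A's earliest start moves from 4 to 1.
After: L→Y→B = 4+5+5 = 14 → 14 minutes.

14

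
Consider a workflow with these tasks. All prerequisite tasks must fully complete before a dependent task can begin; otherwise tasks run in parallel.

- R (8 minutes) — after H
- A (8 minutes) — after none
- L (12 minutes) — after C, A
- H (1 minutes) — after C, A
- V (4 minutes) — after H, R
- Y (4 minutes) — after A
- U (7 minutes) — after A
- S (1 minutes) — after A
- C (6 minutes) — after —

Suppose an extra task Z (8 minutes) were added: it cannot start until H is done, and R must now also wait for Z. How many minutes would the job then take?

29

Originally the job takes 21 minutes.
With Z inserted, R now waits for max(H, Z).
New critical path: A→H→Z→R→V = 8+1+8+8+4 = 29 ⇒ 29 minutes.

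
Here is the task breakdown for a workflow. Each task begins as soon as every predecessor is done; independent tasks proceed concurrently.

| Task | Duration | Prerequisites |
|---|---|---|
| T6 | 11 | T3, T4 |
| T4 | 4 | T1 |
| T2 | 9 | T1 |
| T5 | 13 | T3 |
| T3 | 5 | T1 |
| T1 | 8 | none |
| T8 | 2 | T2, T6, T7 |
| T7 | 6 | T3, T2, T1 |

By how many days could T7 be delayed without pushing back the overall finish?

1

T1→T3→T5 = 8+5+13 = 26 sets the makespan at 26 days.
Longest path through T7: 25 days (earliest finish 23, latest finish 24).
Slack of T7 = 18 − 17 = 1 day.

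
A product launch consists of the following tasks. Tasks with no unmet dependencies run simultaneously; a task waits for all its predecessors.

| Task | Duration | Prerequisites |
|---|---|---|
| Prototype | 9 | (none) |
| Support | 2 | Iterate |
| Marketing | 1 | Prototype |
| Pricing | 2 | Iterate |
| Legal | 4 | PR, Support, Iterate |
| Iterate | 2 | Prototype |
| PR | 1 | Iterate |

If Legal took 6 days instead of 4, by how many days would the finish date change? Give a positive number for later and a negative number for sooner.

2

As given, the longest chain is Prototype→Iterate→Support→Legal = 9+2+2+4 = 17, so the finish is 17 days.
Since Legal is critical, the +2 change carries straight to that chain (now 19 days).
No other chain overtakes it, so the finish is 19 days.
Change in finish: 19 − 17 = +2 days.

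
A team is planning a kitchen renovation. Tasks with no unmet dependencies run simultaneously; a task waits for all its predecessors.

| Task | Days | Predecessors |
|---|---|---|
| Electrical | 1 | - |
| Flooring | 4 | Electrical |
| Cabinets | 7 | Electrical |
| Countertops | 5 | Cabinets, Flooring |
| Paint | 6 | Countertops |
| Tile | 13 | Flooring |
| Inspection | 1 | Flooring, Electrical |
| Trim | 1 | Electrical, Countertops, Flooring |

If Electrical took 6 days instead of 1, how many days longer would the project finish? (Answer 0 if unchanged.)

5

Actual critical path: Electrical→Cabinets→Countertops→Paint = 1+7+5+6 = 19 ⇒ 19 days.
Since Electrical is critical, the +5 change carries straight to that chain (now 24 days).
The critical path is still Electrical→Cabinets→Countertops→Paint; finish is now 24 days.
Change in finish: 24 − 19 = +5 days.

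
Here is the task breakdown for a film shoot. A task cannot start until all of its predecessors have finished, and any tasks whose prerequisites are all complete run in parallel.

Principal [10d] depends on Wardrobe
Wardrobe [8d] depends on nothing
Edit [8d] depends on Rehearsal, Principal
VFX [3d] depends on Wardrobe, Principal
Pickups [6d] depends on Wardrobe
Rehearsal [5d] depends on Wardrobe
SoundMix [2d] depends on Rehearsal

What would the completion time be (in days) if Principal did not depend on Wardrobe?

Original critical path: Wardrobe→Principal→Edit = 8+10+8 = 26 ⇒ 26 days.
Without Wardrobe→Principal, Principal's earliest start moves from 8 to 0.
The longest chain is now Wardrobe→Rehearsal→Edit = 8+5+8 = 21, so the schedule takes 21 days.

21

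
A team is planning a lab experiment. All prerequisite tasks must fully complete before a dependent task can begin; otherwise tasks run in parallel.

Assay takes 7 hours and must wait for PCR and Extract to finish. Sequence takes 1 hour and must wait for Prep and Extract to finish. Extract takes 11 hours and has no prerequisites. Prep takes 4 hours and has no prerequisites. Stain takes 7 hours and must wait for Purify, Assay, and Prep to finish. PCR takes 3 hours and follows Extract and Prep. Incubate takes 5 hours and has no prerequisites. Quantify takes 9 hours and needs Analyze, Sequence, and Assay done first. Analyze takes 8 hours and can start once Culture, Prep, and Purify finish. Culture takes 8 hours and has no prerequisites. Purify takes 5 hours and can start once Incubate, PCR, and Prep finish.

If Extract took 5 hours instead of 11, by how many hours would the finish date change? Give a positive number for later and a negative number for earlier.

-6

The binding path is Extract→PCR→Purify→Analyze→Quantify = 11+3+5+8+9 = 36; finish at 36 hours.
Extract lies on that path, so at 5 hours the path becomes 30 hours.
That remains the longest chain; total 30 hours.
Change in finish: 30 − 36 = -6 hours.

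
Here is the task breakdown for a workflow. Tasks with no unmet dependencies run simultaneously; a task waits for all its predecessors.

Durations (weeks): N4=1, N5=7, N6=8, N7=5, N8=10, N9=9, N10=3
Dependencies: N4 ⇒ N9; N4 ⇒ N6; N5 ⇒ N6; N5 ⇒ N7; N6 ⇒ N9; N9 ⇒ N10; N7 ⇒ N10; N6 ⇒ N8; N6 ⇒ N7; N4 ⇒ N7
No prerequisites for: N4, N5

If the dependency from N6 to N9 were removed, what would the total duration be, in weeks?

Original critical path: N5→N6→N9→N10 = 7+8+9+3 = 27 ⇒ 27 weeks.
Without N6→N9, N9's earliest start moves from 15 to 1.
The longest chain is now N5→N6→N8 = 7+8+10 = 25, so the project takes 25 weeks.

25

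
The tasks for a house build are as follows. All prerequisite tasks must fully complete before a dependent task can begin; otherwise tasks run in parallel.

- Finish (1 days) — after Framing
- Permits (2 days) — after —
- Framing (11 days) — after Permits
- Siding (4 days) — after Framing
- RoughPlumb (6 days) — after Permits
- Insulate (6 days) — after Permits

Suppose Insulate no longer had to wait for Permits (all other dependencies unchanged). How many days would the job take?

17

Before: longest chain Permits→Framing→Siding = 2+11+4 = 17, finish 17.
Without Permits→Insulate, Insulate's earliest start moves from 2 to 0.
New critical path: Permits→Framing→Siding = 2+11+4 = 17 ⇒ 17 days.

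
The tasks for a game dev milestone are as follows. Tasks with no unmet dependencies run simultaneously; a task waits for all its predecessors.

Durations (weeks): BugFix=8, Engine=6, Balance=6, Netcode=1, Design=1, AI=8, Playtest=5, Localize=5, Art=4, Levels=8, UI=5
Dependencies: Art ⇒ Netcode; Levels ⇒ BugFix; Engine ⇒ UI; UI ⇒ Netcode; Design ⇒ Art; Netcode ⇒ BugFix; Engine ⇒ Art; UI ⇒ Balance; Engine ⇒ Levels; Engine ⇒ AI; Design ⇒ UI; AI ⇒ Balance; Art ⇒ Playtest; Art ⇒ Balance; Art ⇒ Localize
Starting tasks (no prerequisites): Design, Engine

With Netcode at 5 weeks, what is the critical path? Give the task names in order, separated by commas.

Engine, UI, Netcode, BugFix

Actual critical path: Engine→Levels→BugFix = 6+8+8 = 22 ⇒ 22 weeks.
The longest path through Netcode is only 20 weeks, so Netcode has float 2.
New critical path: Engine→UI→Netcode→BugFix = 6+5+5+8 = 24 ⇒ 24 weeks.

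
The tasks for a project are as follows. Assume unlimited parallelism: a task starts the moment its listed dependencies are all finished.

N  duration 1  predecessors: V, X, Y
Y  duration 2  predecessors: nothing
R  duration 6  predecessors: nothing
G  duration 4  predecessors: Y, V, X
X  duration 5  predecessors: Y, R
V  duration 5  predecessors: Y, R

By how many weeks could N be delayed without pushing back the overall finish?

R→V→G = 6+5+4 = 15 sets the makespan at 15 weeks.
Longest path through N: 12 weeks (earliest finish 12, latest finish 15).
So N can slip 15 − 12 = 3 weeks.

3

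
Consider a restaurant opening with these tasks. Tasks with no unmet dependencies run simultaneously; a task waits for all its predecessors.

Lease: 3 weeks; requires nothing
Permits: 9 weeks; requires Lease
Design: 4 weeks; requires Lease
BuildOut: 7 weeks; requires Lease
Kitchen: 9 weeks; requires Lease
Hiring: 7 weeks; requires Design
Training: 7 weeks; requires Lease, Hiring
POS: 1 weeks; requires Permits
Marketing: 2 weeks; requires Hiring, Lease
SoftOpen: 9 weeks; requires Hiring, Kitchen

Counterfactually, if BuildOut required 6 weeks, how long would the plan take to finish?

The binding path is Lease→Design→Hiring→SoftOpen = 3+4+7+9 = 23; finish at 23 weeks.
BuildOut has 13 weeks of float (longest path through it is 10).
No other chain overtakes it, so the finish is 23 weeks.

23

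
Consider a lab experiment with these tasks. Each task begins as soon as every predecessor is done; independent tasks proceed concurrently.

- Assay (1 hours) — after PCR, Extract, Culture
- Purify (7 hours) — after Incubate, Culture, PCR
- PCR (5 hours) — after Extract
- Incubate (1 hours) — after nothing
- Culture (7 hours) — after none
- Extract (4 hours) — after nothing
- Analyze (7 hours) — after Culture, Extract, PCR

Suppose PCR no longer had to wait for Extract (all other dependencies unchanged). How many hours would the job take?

Before: longest chain Extract→PCR→Purify = 4+5+7 = 16, finish 16.
Without Extract→PCR, PCR's earliest start moves from 4 to 0.
New critical path: Culture→Purify = 7+7 = 14 ⇒ 14 hours.

14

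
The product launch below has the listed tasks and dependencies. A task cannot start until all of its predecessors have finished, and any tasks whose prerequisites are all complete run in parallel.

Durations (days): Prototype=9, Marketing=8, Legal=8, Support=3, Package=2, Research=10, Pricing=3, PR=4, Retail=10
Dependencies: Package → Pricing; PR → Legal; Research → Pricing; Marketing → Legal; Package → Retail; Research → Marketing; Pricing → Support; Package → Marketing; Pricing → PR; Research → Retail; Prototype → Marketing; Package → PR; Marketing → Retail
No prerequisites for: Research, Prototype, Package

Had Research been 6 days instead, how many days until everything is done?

27

The binding path is Research→Marketing→Retail = 10+8+10 = 28; finish at 28 days.
Research lies on that path, so at 6 days the path becomes 24 days.
Now Prototype→Marketing→Retail = 9+8+10 = 27 is longest, so the finish becomes 27 days.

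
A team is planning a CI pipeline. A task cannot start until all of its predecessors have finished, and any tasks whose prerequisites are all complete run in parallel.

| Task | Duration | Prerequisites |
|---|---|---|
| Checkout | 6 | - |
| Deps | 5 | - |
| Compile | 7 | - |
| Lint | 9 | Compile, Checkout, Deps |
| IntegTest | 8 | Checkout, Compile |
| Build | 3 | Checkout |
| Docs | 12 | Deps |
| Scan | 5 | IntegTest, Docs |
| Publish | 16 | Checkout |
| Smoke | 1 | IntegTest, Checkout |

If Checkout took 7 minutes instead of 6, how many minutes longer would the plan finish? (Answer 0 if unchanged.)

1

Critical path before the change: Checkout→Publish = 6+16 = 22 giving 22 minutes.
Checkout lies on that path, so at 7 minutes the path becomes 23 minutes.
The critical path is still Checkout→Publish; finish is now 23 minutes.
Change in finish: 23 − 22 = +1 minutes.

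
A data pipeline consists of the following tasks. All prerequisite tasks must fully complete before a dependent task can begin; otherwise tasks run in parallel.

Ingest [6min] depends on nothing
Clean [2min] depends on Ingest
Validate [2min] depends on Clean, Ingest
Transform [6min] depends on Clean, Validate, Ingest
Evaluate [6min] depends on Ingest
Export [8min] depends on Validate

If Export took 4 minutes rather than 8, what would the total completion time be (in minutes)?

16

As given, the longest chain is Ingest→Clean→Validate→Export = 6+2+2+8 = 18, so the finish is 18 minutes.
Since Export is critical, the -4 change carries straight to that chain (now 14 minutes).
The binding chain switches to Ingest→Clean→Validate→Transform = 6+2+2+6 = 16; finish 16 minutes.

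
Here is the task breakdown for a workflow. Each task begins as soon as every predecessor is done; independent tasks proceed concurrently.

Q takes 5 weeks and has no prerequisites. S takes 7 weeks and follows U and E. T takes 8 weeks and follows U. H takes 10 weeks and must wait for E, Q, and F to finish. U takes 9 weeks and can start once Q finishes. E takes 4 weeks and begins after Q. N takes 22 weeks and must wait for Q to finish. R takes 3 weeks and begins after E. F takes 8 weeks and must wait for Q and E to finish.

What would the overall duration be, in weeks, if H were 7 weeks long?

Baseline: Q→E→F→H = 5+4+8+10 = 27 → 27 weeks.
H lies on that path, so at 7 weeks the path becomes 24 weeks.
The binding chain switches to Q→N = 5+22 = 27; finish 27 weeks.

27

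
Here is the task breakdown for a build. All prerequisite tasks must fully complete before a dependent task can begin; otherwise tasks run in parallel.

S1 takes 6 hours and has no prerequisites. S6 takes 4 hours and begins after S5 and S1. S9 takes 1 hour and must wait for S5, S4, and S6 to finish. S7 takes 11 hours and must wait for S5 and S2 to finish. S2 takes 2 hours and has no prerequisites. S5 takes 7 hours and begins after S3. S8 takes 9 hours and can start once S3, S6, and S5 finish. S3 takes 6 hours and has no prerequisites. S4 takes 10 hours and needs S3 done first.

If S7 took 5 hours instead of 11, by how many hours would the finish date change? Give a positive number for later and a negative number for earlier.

The binding path is S3→S5→S6→S8 = 6+7+4+9 = 26; finish at 26 hours.
S7 is off the critical path — its longest chain is 24 hours, giving 2 of slack.
The critical path is still S3→S5→S6→S8; finish is now 26 hours.
Change in finish: 26 − 26 = +0 hours.

0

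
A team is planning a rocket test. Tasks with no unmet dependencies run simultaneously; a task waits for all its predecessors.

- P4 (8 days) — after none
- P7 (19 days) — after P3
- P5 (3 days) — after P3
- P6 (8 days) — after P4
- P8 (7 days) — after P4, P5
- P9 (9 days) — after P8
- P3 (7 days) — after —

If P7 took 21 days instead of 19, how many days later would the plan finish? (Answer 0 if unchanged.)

2

The binding path is P3→P7 = 7+19 = 26; finish at 26 days.
P7 lies on that path, so at 21 days the path becomes 28 days.
The critical path is still P3→P7; finish is now 28 days.
Change in finish: 28 − 26 = +2 days.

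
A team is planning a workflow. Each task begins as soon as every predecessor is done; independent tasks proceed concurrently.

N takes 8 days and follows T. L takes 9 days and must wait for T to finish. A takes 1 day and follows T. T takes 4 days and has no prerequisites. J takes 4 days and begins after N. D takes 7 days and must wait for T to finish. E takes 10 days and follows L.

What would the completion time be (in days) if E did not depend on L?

Before: longest chain T→L→E = 4+9+10 = 23, finish 23.
Without L→E, E's earliest start moves from 13 to 0.
After: T→N→J = 4+8+4 = 16 → 16 days.

16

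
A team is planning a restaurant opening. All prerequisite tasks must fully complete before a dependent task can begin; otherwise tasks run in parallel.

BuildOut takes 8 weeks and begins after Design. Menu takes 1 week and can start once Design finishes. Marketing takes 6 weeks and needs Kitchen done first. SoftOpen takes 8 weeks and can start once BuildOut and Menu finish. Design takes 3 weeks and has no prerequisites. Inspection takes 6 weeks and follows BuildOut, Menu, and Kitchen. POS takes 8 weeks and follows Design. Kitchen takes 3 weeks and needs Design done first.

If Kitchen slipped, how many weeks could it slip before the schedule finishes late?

7

Design→BuildOut→SoftOpen = 3+8+8 = 19 sets the makespan at 19 weeks.
Longest path through Kitchen: 12 weeks (earliest finish 6, latest finish 13).
Float = 19 − 12 = 7.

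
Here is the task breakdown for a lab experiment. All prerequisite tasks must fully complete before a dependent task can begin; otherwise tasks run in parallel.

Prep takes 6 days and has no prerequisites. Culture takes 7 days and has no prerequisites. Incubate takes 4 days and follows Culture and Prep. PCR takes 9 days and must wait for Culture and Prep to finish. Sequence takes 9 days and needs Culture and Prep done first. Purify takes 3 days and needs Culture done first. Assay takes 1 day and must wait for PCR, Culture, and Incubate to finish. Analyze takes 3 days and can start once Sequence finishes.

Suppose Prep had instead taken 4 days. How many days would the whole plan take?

Baseline: Culture→Sequence→Analyze = 7+9+3 = 19 → 19 days.
Prep is off the critical path — its longest chain is 18 days, giving 1 of slack.
No other chain overtakes it, so the finish is 19 days.

19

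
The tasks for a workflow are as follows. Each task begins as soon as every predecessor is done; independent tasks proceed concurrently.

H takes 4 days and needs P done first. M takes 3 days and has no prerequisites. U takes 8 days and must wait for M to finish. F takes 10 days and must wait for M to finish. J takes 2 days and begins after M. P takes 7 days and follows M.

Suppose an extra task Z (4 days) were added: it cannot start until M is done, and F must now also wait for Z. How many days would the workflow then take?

17

Originally the workflow takes 14 days.
With Z inserted, F now waits for max(M, Z).
New critical path: M→Z→F = 3+4+10 = 17 ⇒ 17 days.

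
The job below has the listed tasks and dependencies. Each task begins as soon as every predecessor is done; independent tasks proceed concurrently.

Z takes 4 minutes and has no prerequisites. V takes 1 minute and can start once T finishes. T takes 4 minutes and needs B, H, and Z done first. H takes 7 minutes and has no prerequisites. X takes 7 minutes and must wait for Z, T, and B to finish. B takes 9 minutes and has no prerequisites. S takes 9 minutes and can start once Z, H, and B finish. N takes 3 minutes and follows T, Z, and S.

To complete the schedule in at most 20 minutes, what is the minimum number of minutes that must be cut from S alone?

Current finish: 21 minutes; target: 20.
S is on every critical path, so each minute cut from S cuts the finish by one (this holds down to a finish of 20).
Need 21 − 20 = 1 minute off S → S becomes 8 minutes, finish becomes 20.

1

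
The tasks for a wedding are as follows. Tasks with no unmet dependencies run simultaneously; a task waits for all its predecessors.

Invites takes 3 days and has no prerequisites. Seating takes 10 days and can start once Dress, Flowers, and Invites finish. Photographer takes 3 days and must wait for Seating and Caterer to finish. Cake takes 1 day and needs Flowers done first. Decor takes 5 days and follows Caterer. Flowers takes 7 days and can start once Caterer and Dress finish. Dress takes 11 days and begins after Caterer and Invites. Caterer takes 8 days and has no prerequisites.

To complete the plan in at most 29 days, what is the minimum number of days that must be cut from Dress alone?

Current finish: 39 days; target: 29.
Dress is on every critical path, so each day cut from Dress cuts the finish by one (this holds down to a finish of 29).
Need 39 − 29 = 10 days off Dress → Dress becomes 1 day, finish becomes 29.

10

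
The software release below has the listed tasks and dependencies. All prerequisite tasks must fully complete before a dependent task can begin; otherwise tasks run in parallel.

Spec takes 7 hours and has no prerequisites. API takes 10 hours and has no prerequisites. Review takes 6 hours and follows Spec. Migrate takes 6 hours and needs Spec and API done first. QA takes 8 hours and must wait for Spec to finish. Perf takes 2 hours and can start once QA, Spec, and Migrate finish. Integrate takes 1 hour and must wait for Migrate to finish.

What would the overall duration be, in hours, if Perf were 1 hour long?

17

Critical path before the change: API→Migrate→Perf = 10+6+2 = 18 giving 18 hours.
Since Perf is critical, the -1 change carries straight to that chain (now 17 hours).
The critical path is still API→Migrate→Perf; finish is now 17 hours.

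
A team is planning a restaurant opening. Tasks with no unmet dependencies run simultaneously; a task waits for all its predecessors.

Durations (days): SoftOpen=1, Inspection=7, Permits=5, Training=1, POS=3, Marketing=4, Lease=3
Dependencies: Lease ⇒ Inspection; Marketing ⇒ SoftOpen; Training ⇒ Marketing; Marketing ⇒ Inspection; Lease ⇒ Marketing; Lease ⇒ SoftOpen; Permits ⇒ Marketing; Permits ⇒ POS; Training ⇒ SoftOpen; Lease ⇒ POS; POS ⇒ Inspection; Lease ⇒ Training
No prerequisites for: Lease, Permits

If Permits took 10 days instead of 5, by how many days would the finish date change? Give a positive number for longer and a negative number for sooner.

The binding path is Permits→Marketing→Inspection = 5+4+7 = 16; finish at 16 days.
Permits is on the critical path; changing it to 10 makes that path 21 days.
The critical path is still Permits→Marketing→Inspection; finish is now 21 days.
Change in finish: 21 − 16 = +5 days.

5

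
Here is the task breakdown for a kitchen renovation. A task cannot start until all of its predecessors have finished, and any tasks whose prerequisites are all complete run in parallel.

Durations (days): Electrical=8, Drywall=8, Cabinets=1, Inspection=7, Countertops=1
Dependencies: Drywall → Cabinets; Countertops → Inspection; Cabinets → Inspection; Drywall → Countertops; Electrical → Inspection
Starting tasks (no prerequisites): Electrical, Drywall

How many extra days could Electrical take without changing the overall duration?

1

Drywall→Cabinets→Inspection = 8+1+7 = 16 sets the makespan at 16 days.
Longest path through Electrical: 15 days (earliest finish 8, latest finish 9).
So Electrical can slip 9 − 8 = 1 day.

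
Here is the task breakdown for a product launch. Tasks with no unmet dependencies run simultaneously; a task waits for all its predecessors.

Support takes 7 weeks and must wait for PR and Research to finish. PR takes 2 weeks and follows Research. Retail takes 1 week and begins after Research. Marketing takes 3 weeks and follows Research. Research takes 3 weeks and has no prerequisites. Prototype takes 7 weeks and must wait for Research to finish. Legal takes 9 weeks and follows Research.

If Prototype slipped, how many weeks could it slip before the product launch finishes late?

The longest chain is Research→PR→Support = 3+2+7 = 12; overall finish 12 weeks.
Longest path through Prototype: 10 weeks (earliest finish 10, latest finish 12).
Float = 12 − 10 = 2.

2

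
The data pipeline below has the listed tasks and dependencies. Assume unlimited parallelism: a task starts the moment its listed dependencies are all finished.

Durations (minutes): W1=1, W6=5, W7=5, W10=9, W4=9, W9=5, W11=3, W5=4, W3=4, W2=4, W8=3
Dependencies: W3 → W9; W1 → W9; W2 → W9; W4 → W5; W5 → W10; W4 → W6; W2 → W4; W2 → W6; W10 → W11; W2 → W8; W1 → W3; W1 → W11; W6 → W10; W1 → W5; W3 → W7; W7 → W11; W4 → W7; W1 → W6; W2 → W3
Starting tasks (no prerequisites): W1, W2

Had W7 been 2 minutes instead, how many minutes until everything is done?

30

Actual critical path: W2→W4→W6→W10→W11 = 4+9+5+9+3 = 30 ⇒ 30 minutes.
W7 is off the critical path — its longest chain is 21 minutes, giving 9 of slack.
That remains the longest chain; total 30 minutes.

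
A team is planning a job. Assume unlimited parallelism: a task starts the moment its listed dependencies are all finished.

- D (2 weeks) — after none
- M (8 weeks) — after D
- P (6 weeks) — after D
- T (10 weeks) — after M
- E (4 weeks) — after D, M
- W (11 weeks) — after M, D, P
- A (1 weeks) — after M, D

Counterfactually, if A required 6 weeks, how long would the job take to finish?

Actual critical path: D→M→W = 2+8+11 = 21 ⇒ 21 weeks.
A is off the critical path — its longest chain is 11 weeks, giving 10 of slack.
No other chain overtakes it, so the finish is 21 weeks.

21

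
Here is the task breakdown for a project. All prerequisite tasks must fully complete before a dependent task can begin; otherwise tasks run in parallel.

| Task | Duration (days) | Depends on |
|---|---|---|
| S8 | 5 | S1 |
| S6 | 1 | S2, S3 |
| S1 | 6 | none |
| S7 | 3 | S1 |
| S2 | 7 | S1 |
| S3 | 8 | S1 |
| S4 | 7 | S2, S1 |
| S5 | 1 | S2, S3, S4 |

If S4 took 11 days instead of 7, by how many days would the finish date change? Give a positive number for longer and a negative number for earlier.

Actual critical path: S1→S2→S4→S5 = 6+7+7+1 = 21 ⇒ 21 days.
S4 lies on that path, so at 11 days the path becomes 25 days.
The critical path is still S1→S2→S4→S5; finish is now 25 days.
Change in finish: 25 − 21 = +4 days.

4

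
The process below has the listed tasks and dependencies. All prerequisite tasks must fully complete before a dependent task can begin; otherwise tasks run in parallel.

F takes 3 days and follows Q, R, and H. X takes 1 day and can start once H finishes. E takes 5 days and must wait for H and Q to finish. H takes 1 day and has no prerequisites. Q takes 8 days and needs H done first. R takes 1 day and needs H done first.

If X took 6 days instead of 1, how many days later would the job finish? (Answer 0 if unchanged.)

0

Baseline: H→Q→E = 1+8+5 = 14 → 14 days.
X has 12 days of float (longest path through it is 2).
No other chain overtakes it, so the finish is 14 days.
Change in finish: 14 − 14 = +0 days.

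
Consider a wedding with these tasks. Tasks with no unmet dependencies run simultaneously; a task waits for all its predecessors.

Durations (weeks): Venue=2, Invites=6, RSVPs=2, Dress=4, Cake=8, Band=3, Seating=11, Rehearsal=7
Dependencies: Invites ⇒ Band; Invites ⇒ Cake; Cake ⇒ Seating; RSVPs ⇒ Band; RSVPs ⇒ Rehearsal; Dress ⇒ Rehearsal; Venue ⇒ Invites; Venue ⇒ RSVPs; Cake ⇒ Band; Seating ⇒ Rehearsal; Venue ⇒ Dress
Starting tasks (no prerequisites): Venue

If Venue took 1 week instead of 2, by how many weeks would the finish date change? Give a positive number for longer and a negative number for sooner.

The binding path is Venue→Invites→Cake→Seating→Rehearsal = 2+6+8+11+7 = 34; finish at 34 weeks.
Since Venue is critical, the -1 change carries straight to that chain (now 33 weeks).
No other chain overtakes it, so the finish is 33 weeks.
Change in finish: 33 − 34 = -1 weeks.

-1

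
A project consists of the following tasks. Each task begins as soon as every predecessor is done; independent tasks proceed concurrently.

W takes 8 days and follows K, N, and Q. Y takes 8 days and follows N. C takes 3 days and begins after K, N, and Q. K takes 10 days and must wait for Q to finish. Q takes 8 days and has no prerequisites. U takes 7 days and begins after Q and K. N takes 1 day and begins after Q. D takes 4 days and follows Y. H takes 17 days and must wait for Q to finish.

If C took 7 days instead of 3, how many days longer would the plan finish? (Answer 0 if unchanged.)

As given, the longest chain is Q→K→W = 8+10+8 = 26, so the finish is 26 days.
The longest path through C is only 21 days, so C has float 5.
No other chain overtakes it, so the finish is 26 days.
Change in finish: 26 − 26 = +0 days.

0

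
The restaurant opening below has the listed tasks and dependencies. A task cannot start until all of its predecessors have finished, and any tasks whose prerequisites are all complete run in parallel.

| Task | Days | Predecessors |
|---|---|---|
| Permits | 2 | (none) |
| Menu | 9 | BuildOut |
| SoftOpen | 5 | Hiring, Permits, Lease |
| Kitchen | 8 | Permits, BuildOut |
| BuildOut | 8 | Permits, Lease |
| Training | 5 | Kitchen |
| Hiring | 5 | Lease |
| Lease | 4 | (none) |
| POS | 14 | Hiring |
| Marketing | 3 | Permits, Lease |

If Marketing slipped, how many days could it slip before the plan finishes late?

Lease→BuildOut→Kitchen→Training = 4+8+8+5 = 25 sets the makespan at 25 days.
The longest chain containing Marketing totals 7 days.
Float = 25 − 7 = 18.

18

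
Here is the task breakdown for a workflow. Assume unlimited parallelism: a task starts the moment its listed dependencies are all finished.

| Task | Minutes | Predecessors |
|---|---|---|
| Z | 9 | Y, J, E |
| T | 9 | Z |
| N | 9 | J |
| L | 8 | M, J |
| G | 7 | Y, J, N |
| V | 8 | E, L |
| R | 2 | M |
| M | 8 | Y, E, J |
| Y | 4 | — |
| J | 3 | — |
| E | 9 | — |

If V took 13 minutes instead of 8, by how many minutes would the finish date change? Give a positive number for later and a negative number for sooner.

5

As given, the longest chain is E→M→L→V = 9+8+8+8 = 33, so the finish is 33 minutes.
V is on the critical path; changing it to 13 makes that path 38 minutes.
That remains the longest chain; total 38 minutes.
Change in finish: 38 − 33 = +5 minutes.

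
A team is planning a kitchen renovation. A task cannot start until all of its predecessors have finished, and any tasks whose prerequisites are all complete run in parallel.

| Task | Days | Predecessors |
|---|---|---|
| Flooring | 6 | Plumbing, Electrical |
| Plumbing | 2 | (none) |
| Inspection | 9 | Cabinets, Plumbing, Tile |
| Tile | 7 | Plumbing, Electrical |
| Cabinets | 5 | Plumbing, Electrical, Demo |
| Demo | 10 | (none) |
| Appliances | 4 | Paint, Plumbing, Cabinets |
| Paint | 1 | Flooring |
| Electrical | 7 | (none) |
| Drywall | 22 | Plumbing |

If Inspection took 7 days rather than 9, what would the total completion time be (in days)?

Critical path before the change: Demo→Cabinets→Inspection = 10+5+9 = 24 giving 24 days.
Since Inspection is critical, the -2 change carries straight to that chain (now 22 days).
Now Plumbing→Drywall = 2+22 = 24 is longest, so the finish becomes 24 days.

24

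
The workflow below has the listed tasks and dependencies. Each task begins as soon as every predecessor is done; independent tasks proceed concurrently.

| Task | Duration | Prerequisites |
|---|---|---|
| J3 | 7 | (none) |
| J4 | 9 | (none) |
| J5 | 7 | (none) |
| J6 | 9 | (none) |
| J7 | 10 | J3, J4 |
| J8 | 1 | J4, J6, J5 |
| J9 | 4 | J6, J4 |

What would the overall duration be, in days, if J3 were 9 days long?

The binding path is J4→J7 = 9+10 = 19; finish at 19 days.
J3 has 2 days of float (longest path through it is 17).
Now J3→J7 = 9+10 = 19 is longest, so the finish becomes 19 days.

19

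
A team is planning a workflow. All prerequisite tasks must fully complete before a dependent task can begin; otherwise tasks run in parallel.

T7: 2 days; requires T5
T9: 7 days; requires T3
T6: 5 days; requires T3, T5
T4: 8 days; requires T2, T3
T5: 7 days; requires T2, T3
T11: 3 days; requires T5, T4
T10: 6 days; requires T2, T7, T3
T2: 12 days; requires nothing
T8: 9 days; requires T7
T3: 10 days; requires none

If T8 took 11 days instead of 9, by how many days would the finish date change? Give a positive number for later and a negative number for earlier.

As given, the longest chain is T2→T5→T7→T8 = 12+7+2+9 = 30, so the finish is 30 days.
T8 lies on that path, so at 11 days the path becomes 32 days.
That remains the longest chain; total 32 days.
Change in finish: 32 − 30 = +2 days.

2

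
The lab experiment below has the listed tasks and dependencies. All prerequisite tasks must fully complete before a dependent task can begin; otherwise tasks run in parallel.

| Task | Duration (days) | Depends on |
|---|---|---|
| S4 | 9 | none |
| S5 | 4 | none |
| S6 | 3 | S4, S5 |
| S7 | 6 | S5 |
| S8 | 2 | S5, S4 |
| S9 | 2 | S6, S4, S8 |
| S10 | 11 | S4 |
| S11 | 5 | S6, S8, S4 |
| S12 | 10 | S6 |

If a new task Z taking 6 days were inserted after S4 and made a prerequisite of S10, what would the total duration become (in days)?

Originally the lab experiment takes 22 days.
With Z inserted, S10 now waits for max(S4, Z).
New critical path: S4→Z→S10 = 9+6+11 = 26 ⇒ 26 days.

26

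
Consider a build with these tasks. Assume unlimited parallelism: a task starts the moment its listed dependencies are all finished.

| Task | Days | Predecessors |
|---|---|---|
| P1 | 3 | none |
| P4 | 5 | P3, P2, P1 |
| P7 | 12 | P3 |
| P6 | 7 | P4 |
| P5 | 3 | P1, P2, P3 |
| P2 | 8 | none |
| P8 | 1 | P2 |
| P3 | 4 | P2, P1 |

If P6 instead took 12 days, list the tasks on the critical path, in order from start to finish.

P2, P3, P4, P6

Actual critical path: P2→P3→P4→P6 = 8+4+5+7 = 24 ⇒ 24 days.
P6 is on the critical path; changing it to 12 makes that path 29 days.
No other chain overtakes it, so the finish is 29 days.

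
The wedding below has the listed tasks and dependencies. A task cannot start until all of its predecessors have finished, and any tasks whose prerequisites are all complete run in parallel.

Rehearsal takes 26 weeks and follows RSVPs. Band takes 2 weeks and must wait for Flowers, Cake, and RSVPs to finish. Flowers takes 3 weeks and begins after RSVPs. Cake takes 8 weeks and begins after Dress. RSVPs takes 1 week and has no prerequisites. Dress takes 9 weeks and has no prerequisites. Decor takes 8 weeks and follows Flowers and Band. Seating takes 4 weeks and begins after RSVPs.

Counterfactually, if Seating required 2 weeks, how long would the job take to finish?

27

As given, the longest chain is RSVPs→Rehearsal = 1+26 = 27, so the finish is 27 weeks.
Seating is off the critical path — its longest chain is 5 weeks, giving 22 of slack.
No other chain overtakes it, so the finish is 27 weeks.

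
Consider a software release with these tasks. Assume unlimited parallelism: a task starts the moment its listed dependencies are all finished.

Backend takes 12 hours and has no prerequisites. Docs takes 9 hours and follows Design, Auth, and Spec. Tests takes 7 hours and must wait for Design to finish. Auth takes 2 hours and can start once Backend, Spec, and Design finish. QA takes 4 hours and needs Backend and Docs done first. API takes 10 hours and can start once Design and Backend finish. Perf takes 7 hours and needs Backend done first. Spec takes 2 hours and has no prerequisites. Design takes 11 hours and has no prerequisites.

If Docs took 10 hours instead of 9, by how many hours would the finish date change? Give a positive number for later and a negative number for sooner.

Actual critical path: Backend→Auth→Docs→QA = 12+2+9+4 = 27 ⇒ 27 hours.
Since Docs is critical, the +1 change carries straight to that chain (now 28 hours).
The critical path is still Backend→Auth→Docs→QA; finish is now 28 hours.
Change in finish: 28 − 27 = +1 hours.

1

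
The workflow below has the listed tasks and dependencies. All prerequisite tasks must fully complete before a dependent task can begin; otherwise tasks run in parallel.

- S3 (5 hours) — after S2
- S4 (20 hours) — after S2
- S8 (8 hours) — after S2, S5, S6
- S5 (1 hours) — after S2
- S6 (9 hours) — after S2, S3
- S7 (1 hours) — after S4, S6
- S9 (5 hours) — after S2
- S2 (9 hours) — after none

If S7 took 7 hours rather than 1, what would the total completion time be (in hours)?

36

Critical path before the change: S2→S3→S6→S8 = 9+5+9+8 = 31 giving 31 hours.
S7 has 1 hour of float (longest path through it is 30).
The binding chain switches to S2→S4→S7 = 9+20+7 = 36; finish 36 hours.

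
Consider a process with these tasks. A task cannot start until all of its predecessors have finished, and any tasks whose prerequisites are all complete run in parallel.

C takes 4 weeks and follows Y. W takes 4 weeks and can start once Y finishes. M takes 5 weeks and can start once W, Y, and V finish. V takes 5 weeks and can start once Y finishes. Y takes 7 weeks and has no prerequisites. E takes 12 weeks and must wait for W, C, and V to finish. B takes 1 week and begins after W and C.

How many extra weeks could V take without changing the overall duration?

0

Critical path: Y→V→E = 7+5+12 = 24, so the finish is 24 weeks.
The longest chain containing V totals 24 weeks.
Slack of V = 7 − 7 = 0 weeks.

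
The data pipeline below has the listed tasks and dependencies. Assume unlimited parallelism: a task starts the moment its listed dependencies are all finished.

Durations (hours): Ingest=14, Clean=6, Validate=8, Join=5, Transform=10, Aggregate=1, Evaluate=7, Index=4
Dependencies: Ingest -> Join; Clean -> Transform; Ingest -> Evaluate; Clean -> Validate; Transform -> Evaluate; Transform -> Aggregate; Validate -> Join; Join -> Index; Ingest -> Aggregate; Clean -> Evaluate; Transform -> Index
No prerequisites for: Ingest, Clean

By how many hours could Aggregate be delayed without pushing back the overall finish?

6

The longest chain is Ingest→Join→Index = 14+5+4 = 23; overall finish 23 hours.
Aggregate finishes as early as 17 and must finish by 23.
Float = 23 − 17 = 6.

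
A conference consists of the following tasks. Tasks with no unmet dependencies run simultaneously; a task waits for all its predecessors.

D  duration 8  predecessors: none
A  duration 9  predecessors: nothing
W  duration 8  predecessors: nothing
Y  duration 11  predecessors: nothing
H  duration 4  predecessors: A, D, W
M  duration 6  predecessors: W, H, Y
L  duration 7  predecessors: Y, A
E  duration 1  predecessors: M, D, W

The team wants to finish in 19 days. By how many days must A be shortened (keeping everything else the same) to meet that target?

Current finish: 20 days; target: 19.
A is on every critical path, so each day cut from A cuts the finish by one (this holds down to a finish of 19).
Need 20 − 19 = 1 day off A → A becomes 8 days, finish becomes 19.

1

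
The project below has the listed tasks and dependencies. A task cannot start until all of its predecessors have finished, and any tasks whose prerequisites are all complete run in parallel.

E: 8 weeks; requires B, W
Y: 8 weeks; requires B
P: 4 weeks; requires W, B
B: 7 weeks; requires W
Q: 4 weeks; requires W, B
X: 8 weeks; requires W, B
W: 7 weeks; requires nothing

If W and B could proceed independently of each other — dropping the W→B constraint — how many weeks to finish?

15

Original critical path: W→B→Y = 7+7+8 = 22 ⇒ 22 weeks.
Without W→B, B's earliest start moves from 7 to 0.
New critical path: W→X = 7+8 = 15 ⇒ 15 weeks.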